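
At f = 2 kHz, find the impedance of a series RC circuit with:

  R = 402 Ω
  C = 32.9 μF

Step 1 — Angular frequency: ω = 2π·f = 2π·2000 = 1.257e+04 rad/s.
Step 2 — Component impedances:
  R: Z = R = 402 Ω
  C: Z = 1/(jωC) = -j/(ω·C) = 0 - j2.419 Ω
Step 3 — Series combination: Z_total = R + C = 402 - j2.419 Ω = 402∠-0.3° Ω.

Z = 402 - j2.419 Ω = 402∠-0.3° Ω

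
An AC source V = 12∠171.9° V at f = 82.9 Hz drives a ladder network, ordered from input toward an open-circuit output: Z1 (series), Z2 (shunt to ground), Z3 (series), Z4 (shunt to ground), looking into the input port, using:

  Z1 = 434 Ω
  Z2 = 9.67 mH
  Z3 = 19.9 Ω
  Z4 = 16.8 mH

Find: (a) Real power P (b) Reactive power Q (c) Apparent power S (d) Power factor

Step 1 — Angular frequency: ω = 2π·f = 2π·82.9 = 520.9 rad/s.
Step 2 — Component impedances:
  Z1: Z = R = 434 Ω
  Z2: Z = jωL = j·520.9·0.00967 = 0 + j5.037 Ω
  Z3: Z = R = 19.9 Ω
  Z4: Z = jωL = j·520.9·0.0168 = 0 + j8.751 Ω
Step 3 — Ladder network (open output): work backward from the far end, alternating series and parallel combinations. Z_in = 434.9 + j4.44 Ω = 434.9∠0.6° Ω.
Step 4 — Source phasor: V = 12∠171.9° V = -11.88 + j1.691 V.
Step 5 — Current: I = V / Z = -0.02728 + j0.004167 A = 0.02759∠171.3° A.
Step 6 — Complex power: S = V·I* = 0.3311 + j0.003381 VA.
Step 7 — Real power: P = Re(S) = 0.3311 W.
Step 8 — Reactive power: Q = Im(S) = 0.003381 VAR.
Step 9 — Apparent power: |S| = 0.3311 VA.
Step 10 — Power factor: PF = P/|S| = 0.9999 (lagging).

(a) P = 0.3311 W  (b) Q = 0.003381 VAR  (c) S = 0.3311 VA  (d) PF = 0.9999 (lagging)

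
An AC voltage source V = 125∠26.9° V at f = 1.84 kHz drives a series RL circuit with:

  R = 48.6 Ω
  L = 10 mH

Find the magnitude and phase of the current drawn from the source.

Step 1 — Angular frequency: ω = 2π·f = 2π·1840 = 1.156e+04 rad/s.
Step 2 — Component impedances:
  R: Z = R = 48.6 Ω
  L: Z = jωL = j·1.156e+04·0.01 = 0 + j115.6 Ω
Step 3 — Series combination: Z_total = R + L = 48.6 + j115.6 Ω = 125.4∠67.2° Ω.
Step 4 — Source phasor: V = 125∠26.9° V = 111.5 + j56.55 V.
Step 5 — Ohm's law: I = V / Z_total = (111.5 + j56.55) / (48.6 + j115.6) = 0.7602 - j0.6447 A.
Step 6 — Convert to polar: |I| = 0.9967 A, ∠I = -40.3°.

I = 0.9967∠-40.3° A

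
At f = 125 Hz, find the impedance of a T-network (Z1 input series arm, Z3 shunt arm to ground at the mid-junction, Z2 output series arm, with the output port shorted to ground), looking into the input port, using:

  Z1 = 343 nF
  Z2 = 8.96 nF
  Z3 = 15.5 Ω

Step 1 — Angular frequency: ω = 2π·f = 2π·125 = 785.4 rad/s.
Step 2 — Component impedances:
  Z1: Z = 1/(jωC) = -j/(ω·C) = 0 - j3712 Ω
  Z2: Z = 1/(jωC) = -j/(ω·C) = 0 - j1.421e+05 Ω
  Z3: Z = R = 15.5 Ω
Step 3 — With the output port shorted to ground, the output series arm Z2 runs from the junction to ground; the shunt arm Z3 also runs from the junction to ground. They appear in parallel: Z3 || Z2 = 15.5 - j0.001691 Ω.
Step 4 — Series with input arm Z1: Z_in = Z1 + (Z3 || Z2) = 15.5 - j3712 Ω = 3712∠-89.8° Ω.

Z = 15.5 - j3712 Ω = 3712∠-89.8° Ω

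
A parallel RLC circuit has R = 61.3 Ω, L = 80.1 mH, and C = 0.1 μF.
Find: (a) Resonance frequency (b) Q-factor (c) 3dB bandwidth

Step 1 — Resonance: ω₀ = 1/√(LC) = 1/√(0.0801·1e-07) = 1.117e+04 rad/s.
Step 2 — f₀ = ω₀/(2π) = 1778 Hz.
Step 3 — Parallel Q: Q = R/(ω₀L) = 61.3/(1.117e+04·0.0801) = 0.06849.
Step 4 — Bandwidth: Δω = ω₀/Q = 1.631e+05 rad/s; BW = Δω/(2π) = 2.596e+04 Hz.

(a) f₀ = 1778 Hz  (b) Q = 0.06849  (c) BW = 2.596e+04 Hz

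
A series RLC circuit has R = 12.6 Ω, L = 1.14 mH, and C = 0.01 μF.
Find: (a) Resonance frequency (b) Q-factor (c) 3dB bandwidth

Step 1 — Resonance condition Im(Z)=0 gives ω₀ = 1/√(LC).
Step 2 — ω₀ = 1/√(0.00114·1e-08) = 2.962e+05 rad/s.
Step 3 — f₀ = ω₀/(2π) = 4.714e+04 Hz.
Step 4 — Series Q: Q = ω₀L/R = 2.962e+05·0.00114/12.6 = 26.8.
Step 5 — 3dB bandwidth: Δω = ω₀/Q = 1.105e+04 rad/s; BW = Δω/(2π) = 1759 Hz.

(a) f₀ = 4.714e+04 Hz  (b) Q = 26.8  (c) BW = 1759 Hz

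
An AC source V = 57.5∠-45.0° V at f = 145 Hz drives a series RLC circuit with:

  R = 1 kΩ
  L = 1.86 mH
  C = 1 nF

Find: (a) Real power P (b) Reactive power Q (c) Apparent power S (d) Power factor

Step 1 — Angular frequency: ω = 2π·f = 2π·145 = 911.1 rad/s.
Step 2 — Component impedances:
  R: Z = R = 1000 Ω
  L: Z = jωL = j·911.1·0.00186 = 0 + j1.695 Ω
  C: Z = 1/(jωC) = -j/(ω·C) = 0 - j1.098e+06 Ω
Step 3 — Series combination: Z_total = R + L + C = 1000 - j1.098e+06 Ω = 1.098e+06∠-89.9° Ω.
Step 4 — Source phasor: V = 57.5∠-45.0° V = 40.66 - j40.66 V.
Step 5 — Current: I = V / Z = 3.708e-05 + j3.701e-05 A = 5.239e-05∠44.9° A.
Step 6 — Complex power: S = V·I* = 2.744e-06 - j0.003012 VA.
Step 7 — Real power: P = Re(S) = 2.744e-06 W.
Step 8 — Reactive power: Q = Im(S) = -0.003012 VAR.
Step 9 — Apparent power: |S| = 0.003012 VA.
Step 10 — Power factor: PF = P/|S| = 0.0009111 (leading).

(a) P = 2.744e-06 W  (b) Q = -0.003012 VAR  (c) S = 0.003012 VA  (d) PF = 0.0009111 (leading)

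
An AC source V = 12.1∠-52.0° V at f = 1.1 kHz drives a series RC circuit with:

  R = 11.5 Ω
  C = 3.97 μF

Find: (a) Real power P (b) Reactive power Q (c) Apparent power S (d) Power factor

Step 1 — Angular frequency: ω = 2π·f = 2π·1100 = 6912 rad/s.
Step 2 — Component impedances:
  R: Z = R = 11.5 Ω
  C: Z = 1/(jωC) = -j/(ω·C) = 0 - j36.44 Ω
Step 3 — Series combination: Z_total = R + C = 11.5 - j36.44 Ω = 38.22∠-72.5° Ω.
Step 4 — Source phasor: V = 12.1∠-52.0° V = 7.45 - j9.535 V.
Step 5 — Current: I = V / Z = 0.2966 + j0.1108 A = 0.3166∠20.5° A.
Step 6 — Complex power: S = V·I* = 1.153 - j3.654 VA.
Step 7 — Real power: P = Re(S) = 1.153 W.
Step 8 — Reactive power: Q = Im(S) = -3.654 VAR.
Step 9 — Apparent power: |S| = 3.831 VA.
Step 10 — Power factor: PF = P/|S| = 0.3009 (leading).

(a) P = 1.153 W  (b) Q = -3.654 VAR  (c) S = 3.831 VA  (d) PF = 0.3009 (leading)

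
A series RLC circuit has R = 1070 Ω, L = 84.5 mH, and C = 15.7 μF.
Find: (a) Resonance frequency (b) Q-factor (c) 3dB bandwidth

Step 1 — Resonance condition Im(Z)=0 gives ω₀ = 1/√(LC).
Step 2 — ω₀ = 1/√(0.0845·1.57e-05) = 868.2 rad/s.
Step 3 — f₀ = ω₀/(2π) = 138.2 Hz.
Step 4 — Series Q: Q = ω₀L/R = 868.2·0.0845/1070 = 0.06856.
Step 5 — 3dB bandwidth: Δω = ω₀/Q = 1.266e+04 rad/s; BW = Δω/(2π) = 2015 Hz.

(a) f₀ = 138.2 Hz  (b) Q = 0.06856  (c) BW = 2015 Hz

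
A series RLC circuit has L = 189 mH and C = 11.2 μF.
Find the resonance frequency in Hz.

Step 1 — Resonance condition Im(Z)=0 gives ω₀ = 1/√(LC).
Step 2 — ω₀ = 1/√(0.189·1.12e-05) = 687.3 rad/s.
Step 3 — f₀ = ω₀/(2π) = 109.4 Hz.

f₀ = 109.4 Hz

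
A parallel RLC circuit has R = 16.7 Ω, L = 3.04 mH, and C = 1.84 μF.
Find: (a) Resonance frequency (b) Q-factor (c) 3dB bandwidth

Step 1 — Resonance: ω₀ = 1/√(LC) = 1/√(0.00304·1.84e-06) = 1.337e+04 rad/s.
Step 2 — f₀ = ω₀/(2π) = 2128 Hz.
Step 3 — Parallel Q: Q = R/(ω₀L) = 16.7/(1.337e+04·0.00304) = 0.4109.
Step 4 — Bandwidth: Δω = ω₀/Q = 3.254e+04 rad/s; BW = Δω/(2π) = 5179 Hz.

(a) f₀ = 2128 Hz  (b) Q = 0.4109  (c) BW = 5179 Hz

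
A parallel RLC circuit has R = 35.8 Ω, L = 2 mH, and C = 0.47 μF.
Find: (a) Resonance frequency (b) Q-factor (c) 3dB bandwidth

Step 1 — Resonance: ω₀ = 1/√(LC) = 1/√(0.002·4.7e-07) = 3.262e+04 rad/s.
Step 2 — f₀ = ω₀/(2π) = 5191 Hz.
Step 3 — Parallel Q: Q = R/(ω₀L) = 35.8/(3.262e+04·0.002) = 0.5488.
Step 4 — Bandwidth: Δω = ω₀/Q = 5.943e+04 rad/s; BW = Δω/(2π) = 9459 Hz.

(a) f₀ = 5191 Hz  (b) Q = 0.5488  (c) BW = 9459 Hz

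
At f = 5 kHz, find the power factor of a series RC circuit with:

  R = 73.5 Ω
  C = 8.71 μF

Step 1 — Angular frequency: ω = 2π·f = 2π·5000 = 3.142e+04 rad/s.
Step 2 — Component impedances:
  R: Z = R = 73.5 Ω
  C: Z = 1/(jωC) = -j/(ω·C) = 0 - j3.655 Ω
Step 3 — Series combination: Z_total = R + C = 73.5 - j3.655 Ω = 73.59∠-2.8° Ω.
Step 4 — Power factor: PF = cos(φ) = Re(Z)/|Z| = 73.5/73.59 = 0.9988.
Step 5 — Type: Im(Z) = -3.655 ⇒ leading (phase φ = -2.8°).

PF = 0.9988 (leading, φ = -2.8°)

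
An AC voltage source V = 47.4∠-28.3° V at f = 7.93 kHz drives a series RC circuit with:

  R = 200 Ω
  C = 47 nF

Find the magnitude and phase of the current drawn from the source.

Step 1 — Angular frequency: ω = 2π·f = 2π·7930 = 4.983e+04 rad/s.
Step 2 — Component impedances:
  R: Z = R = 200 Ω
  C: Z = 1/(jωC) = -j/(ω·C) = 0 - j427 Ω
Step 3 — Series combination: Z_total = R + C = 200 - j427 Ω = 471.5∠-64.9° Ω.
Step 4 — Source phasor: V = 47.4∠-28.3° V = 41.73 - j22.47 V.
Step 5 — Ohm's law: I = V / Z_total = (41.73 - j22.47) / (200 - j427) = 0.0807 + j0.05994 A.
Step 6 — Convert to polar: |I| = 0.1005 A, ∠I = 36.6°.

I = 0.1005∠36.6° A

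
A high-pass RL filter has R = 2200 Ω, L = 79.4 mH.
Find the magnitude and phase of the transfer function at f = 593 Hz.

Step 1 — Angular frequency: ω = 2π·593 = 3726 rad/s.
Step 2 — Transfer function: H(jω) = jωL/(R + jωL).
Step 3 — Numerator jωL = j·295.8; denominator R + jωL = 2200 + j295.8.
Step 4 — H = 0.01776 + j0.1321.
Step 5 — Magnitude: |H| = 0.1333 (-17.5 dB); phase: φ = 82.3°.

|H| = 0.1333 (-17.5 dB), φ = 82.3°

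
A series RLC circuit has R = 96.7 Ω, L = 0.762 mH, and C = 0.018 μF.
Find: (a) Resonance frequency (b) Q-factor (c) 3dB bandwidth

Step 1 — Resonance condition Im(Z)=0 gives ω₀ = 1/√(LC).
Step 2 — ω₀ = 1/√(0.000762·1.8e-08) = 2.7e+05 rad/s.
Step 3 — f₀ = ω₀/(2π) = 4.297e+04 Hz.
Step 4 — Series Q: Q = ω₀L/R = 2.7e+05·0.000762/96.7 = 2.128.
Step 5 — 3dB bandwidth: Δω = ω₀/Q = 1.269e+05 rad/s; BW = Δω/(2π) = 2.02e+04 Hz.

(a) f₀ = 4.297e+04 Hz  (b) Q = 2.128  (c) BW = 2.02e+04 Hz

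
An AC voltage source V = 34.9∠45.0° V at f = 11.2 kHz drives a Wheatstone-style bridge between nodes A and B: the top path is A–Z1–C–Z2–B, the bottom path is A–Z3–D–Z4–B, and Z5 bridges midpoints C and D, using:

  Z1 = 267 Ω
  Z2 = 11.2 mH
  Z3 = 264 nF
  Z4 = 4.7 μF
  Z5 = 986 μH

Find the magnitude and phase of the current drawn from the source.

Step 1 — Angular frequency: ω = 2π·f = 2π·1.12e+04 = 7.037e+04 rad/s.
Step 2 — Component impedances:
  Z1: Z = R = 267 Ω
  Z2: Z = jωL = j·7.037e+04·0.0112 = 0 + j788.2 Ω
  Z3: Z = 1/(jωC) = -j/(ω·C) = 0 - j53.83 Ω
  Z4: Z = 1/(jωC) = -j/(ω·C) = 0 - j3.023 Ω
  Z5: Z = jωL = j·7.037e+04·0.000986 = 0 + j69.39 Ω
Step 3 — Bridge requires nodal analysis (the Z5 bridge couples midpoints C and D, so the two paths cannot be reduced to a simple series/parallel combination). Setting node B to ground and injecting 1 A at node A, the 3-node admittance system at A, C, D solves to V_A = Z_AB = 10.94 - j57.27 Ω = 58.3∠-79.2° Ω.
Step 4 — Source phasor: V = 34.9∠45.0° V = 24.68 + j24.68 V.
Step 5 — Ohm's law: I = V / Z_total = (24.68 + j24.68) / (10.94 - j57.27) = -0.3364 + j0.4952 A.
Step 6 — Convert to polar: |I| = 0.5986 A, ∠I = 124.2°.

I = 0.5986∠124.2° A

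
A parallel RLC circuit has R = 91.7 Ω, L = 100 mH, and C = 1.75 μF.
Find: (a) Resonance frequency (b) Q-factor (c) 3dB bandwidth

Step 1 — Resonance: ω₀ = 1/√(LC) = 1/√(0.1·1.75e-06) = 2390 rad/s.
Step 2 — f₀ = ω₀/(2π) = 380.5 Hz.
Step 3 — Parallel Q: Q = R/(ω₀L) = 91.7/(2390·0.1) = 0.3836.
Step 4 — Bandwidth: Δω = ω₀/Q = 6232 rad/s; BW = Δω/(2π) = 991.8 Hz.

(a) f₀ = 380.5 Hz  (b) Q = 0.3836  (c) BW = 991.8 Hz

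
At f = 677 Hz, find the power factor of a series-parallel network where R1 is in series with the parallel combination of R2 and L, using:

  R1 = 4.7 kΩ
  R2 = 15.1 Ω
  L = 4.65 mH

Step 1 — Angular frequency: ω = 2π·f = 2π·677 = 4254 rad/s.
Step 2 — Component impedances:
  R1: Z = R = 4700 Ω
  R2: Z = R = 15.1 Ω
  L: Z = jωL = j·4254·0.00465 = 0 + j19.78 Ω
Step 3 — Parallel branch: R2 || L = 1/(1/R2 + 1/L) = 9.54 + j7.283 Ω.
Step 4 — Series with R1: Z_total = R1 + (R2 || L) = 4710 + j7.283 Ω = 4710∠0.1° Ω.
Step 5 — Power factor: PF = cos(φ) = Re(Z)/|Z| = 4710/4710 = 1.
Step 6 — Type: Im(Z) = 7.283 ⇒ lagging (phase φ = 0.1°).

PF = 1 (lagging, φ = 0.1°)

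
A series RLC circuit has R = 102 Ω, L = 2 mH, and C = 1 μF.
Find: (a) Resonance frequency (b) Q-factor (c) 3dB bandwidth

Step 1 — Resonance: ω₀ = 1/√(LC) = 1/√(0.002·1e-06) = 2.236e+04 rad/s.
Step 2 — f₀ = ω₀/(2π) = 3559 Hz.
Step 3 — Series Q: Q = ω₀L/R = 2.236e+04·0.002/102 = 0.4384.
Step 4 — Bandwidth: Δω = ω₀/Q = 5.1e+04 rad/s; BW = Δω/(2π) = 8117 Hz.

(a) f₀ = 3559 Hz  (b) Q = 0.4384  (c) BW = 8117 Hz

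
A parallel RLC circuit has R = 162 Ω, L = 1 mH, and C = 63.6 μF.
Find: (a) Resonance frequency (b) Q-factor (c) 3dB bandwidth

Step 1 — Resonance: ω₀ = 1/√(LC) = 1/√(0.001·6.36e-05) = 3965 rad/s.
Step 2 — f₀ = ω₀/(2π) = 631.1 Hz.
Step 3 — Parallel Q: Q = R/(ω₀L) = 162/(3965·0.001) = 40.85.
Step 4 — Bandwidth: Δω = ω₀/Q = 97.06 rad/s; BW = Δω/(2π) = 15.45 Hz.

(a) f₀ = 631.1 Hz  (b) Q = 40.85  (c) BW = 15.45 Hz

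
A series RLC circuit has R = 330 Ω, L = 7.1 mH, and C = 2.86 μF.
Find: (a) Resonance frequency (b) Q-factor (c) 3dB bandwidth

Step 1 — Resonance: ω₀ = 1/√(LC) = 1/√(0.0071·2.86e-06) = 7018 rad/s.
Step 2 — f₀ = ω₀/(2π) = 1117 Hz.
Step 3 — Series Q: Q = ω₀L/R = 7018·0.0071/330 = 0.151.
Step 4 — Bandwidth: Δω = ω₀/Q = 4.648e+04 rad/s; BW = Δω/(2π) = 7397 Hz.

(a) f₀ = 1117 Hz  (b) Q = 0.151  (c) BW = 7397 Hz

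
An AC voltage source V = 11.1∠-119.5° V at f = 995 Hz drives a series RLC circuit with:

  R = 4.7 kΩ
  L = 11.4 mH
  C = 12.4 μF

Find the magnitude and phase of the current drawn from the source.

Step 1 — Angular frequency: ω = 2π·f = 2π·995 = 6252 rad/s.
Step 2 — Component impedances:
  R: Z = R = 4700 Ω
  L: Z = jωL = j·6252·0.0114 = 0 + j71.27 Ω
  C: Z = 1/(jωC) = -j/(ω·C) = 0 - j12.9 Ω
Step 3 — Series combination: Z_total = R + L + C = 4700 + j58.37 Ω = 4700∠0.7° Ω.
Step 4 — Source phasor: V = 11.1∠-119.5° V = -5.466 - j9.661 V.
Step 5 — Ohm's law: I = V / Z_total = (-5.466 - j9.661) / (4700 + j58.37) = -0.001188 - j0.002041 A.
Step 6 — Convert to polar: |I| = 0.002362 A, ∠I = -120.2°.

I = 0.002362∠-120.2° A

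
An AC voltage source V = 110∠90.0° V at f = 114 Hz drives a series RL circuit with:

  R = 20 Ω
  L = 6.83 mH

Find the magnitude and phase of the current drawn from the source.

Step 1 — Angular frequency: ω = 2π·f = 2π·114 = 716.3 rad/s.
Step 2 — Component impedances:
  R: Z = R = 20 Ω
  L: Z = jωL = j·716.3·0.00683 = 0 + j4.892 Ω
Step 3 — Series combination: Z_total = R + L = 20 + j4.892 Ω = 20.59∠13.7° Ω.
Step 4 — Source phasor: V = 110∠90.0° V = 0 + j110 V.
Step 5 — Ohm's law: I = V / Z_total = (0 + j110) / (20 + j4.892) = 1.269 + j5.189 A.
Step 6 — Convert to polar: |I| = 5.342 A, ∠I = 76.3°.

I = 5.342∠76.3° A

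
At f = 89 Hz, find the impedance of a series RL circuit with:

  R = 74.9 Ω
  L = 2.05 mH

Step 1 — Angular frequency: ω = 2π·f = 2π·89 = 559.2 rad/s.
Step 2 — Component impedances:
  R: Z = R = 74.9 Ω
  L: Z = jωL = j·559.2·0.00205 = 0 + j1.146 Ω
Step 3 — Series combination: Z_total = R + L = 74.9 + j1.146 Ω = 74.91∠0.9° Ω.

Z = 74.9 + j1.146 Ω = 74.91∠0.9° Ω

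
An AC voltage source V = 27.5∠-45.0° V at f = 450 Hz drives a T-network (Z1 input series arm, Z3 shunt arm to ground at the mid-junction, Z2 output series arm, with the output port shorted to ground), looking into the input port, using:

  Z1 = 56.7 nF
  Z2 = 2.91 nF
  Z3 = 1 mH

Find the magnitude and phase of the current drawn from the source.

Step 1 — Angular frequency: ω = 2π·f = 2π·450 = 2827 rad/s.
Step 2 — Component impedances:
  Z1: Z = 1/(jωC) = -j/(ω·C) = 0 - j6238 Ω
  Z2: Z = 1/(jωC) = -j/(ω·C) = 0 - j1.215e+05 Ω
  Z3: Z = jωL = j·2827·0.001 = 0 + j2.827 Ω
Step 3 — With the output port shorted to ground, the output series arm Z2 runs from the junction to ground; the shunt arm Z3 also runs from the junction to ground. They appear in parallel: Z3 || Z2 = 0 + j2.827 Ω.
Step 4 — Series with input arm Z1: Z_in = Z1 + (Z3 || Z2) = 0 - j6235 Ω = 6235∠-90.0° Ω.
Step 5 — Source phasor: V = 27.5∠-45.0° V = 19.45 - j19.45 V.
Step 6 — Ohm's law: I = V / Z_total = (19.45 - j19.45) / (0 - j6235) = 0.003119 + j0.003119 A.
Step 7 — Convert to polar: |I| = 0.004411 A, ∠I = 45.0°.

I = 0.004411∠45.0° A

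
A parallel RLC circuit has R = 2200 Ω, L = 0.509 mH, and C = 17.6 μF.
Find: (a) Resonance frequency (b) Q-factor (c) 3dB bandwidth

Step 1 — Resonance: ω₀ = 1/√(LC) = 1/√(0.000509·1.76e-05) = 1.057e+04 rad/s.
Step 2 — f₀ = ω₀/(2π) = 1682 Hz.
Step 3 — Parallel Q: Q = R/(ω₀L) = 2200/(1.057e+04·0.000509) = 409.1.
Step 4 — Bandwidth: Δω = ω₀/Q = 25.83 rad/s; BW = Δω/(2π) = 4.11 Hz.

(a) f₀ = 1682 Hz  (b) Q = 409.1  (c) BW = 4.11 Hz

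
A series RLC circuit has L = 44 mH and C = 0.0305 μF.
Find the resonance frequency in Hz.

Step 1 — Resonance condition Im(Z)=0 gives ω₀ = 1/√(LC).
Step 2 — ω₀ = 1/√(0.044·3.05e-08) = 2.73e+04 rad/s.
Step 3 — f₀ = ω₀/(2π) = 4345 Hz.

f₀ = 4345 Hz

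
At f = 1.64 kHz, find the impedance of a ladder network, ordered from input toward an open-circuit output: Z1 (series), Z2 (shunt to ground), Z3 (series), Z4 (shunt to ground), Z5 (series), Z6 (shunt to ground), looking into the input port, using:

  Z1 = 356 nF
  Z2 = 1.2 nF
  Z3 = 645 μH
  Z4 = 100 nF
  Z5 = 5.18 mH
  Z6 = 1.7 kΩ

Step 1 — Angular frequency: ω = 2π·f = 2π·1640 = 1.03e+04 rad/s.
Step 2 — Component impedances:
  Z1: Z = 1/(jωC) = -j/(ω·C) = 0 - j272.6 Ω
  Z2: Z = 1/(jωC) = -j/(ω·C) = 0 - j8.087e+04 Ω
  Z3: Z = jωL = j·1.03e+04·0.000645 = 0 + j6.646 Ω
  Z4: Z = 1/(jωC) = -j/(ω·C) = 0 - j970.5 Ω
  Z5: Z = jωL = j·1.03e+04·0.00518 = 0 + j53.38 Ω
  Z6: Z = R = 1700 Ω
Step 3 — Ladder network (open output): work backward from the far end, alternating series and parallel combinations. Z_in = 421.4 - j1001 Ω = 1086∠-67.2° Ω.

Z = 421.4 - j1001 Ω = 1086∠-67.2° Ω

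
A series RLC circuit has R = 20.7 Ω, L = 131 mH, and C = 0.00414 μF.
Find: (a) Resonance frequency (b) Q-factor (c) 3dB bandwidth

Step 1 — Resonance: ω₀ = 1/√(LC) = 1/√(0.131·4.14e-09) = 4.294e+04 rad/s.
Step 2 — f₀ = ω₀/(2π) = 6834 Hz.
Step 3 — Series Q: Q = ω₀L/R = 4.294e+04·0.131/20.7 = 271.7.
Step 4 — Bandwidth: Δω = ω₀/Q = 158 rad/s; BW = Δω/(2π) = 25.15 Hz.

(a) f₀ = 6834 Hz  (b) Q = 271.7  (c) BW = 25.15 Hz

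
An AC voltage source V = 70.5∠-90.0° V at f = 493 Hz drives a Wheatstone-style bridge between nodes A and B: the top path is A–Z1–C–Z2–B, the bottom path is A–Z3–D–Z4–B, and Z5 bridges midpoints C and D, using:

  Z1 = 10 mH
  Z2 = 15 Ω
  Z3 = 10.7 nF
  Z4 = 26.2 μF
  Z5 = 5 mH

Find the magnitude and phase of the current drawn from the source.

Step 1 — Angular frequency: ω = 2π·f = 2π·493 = 3098 rad/s.
Step 2 — Component impedances:
  Z1: Z = jωL = j·3098·0.01 = 0 + j30.98 Ω
  Z2: Z = R = 15 Ω
  Z3: Z = 1/(jωC) = -j/(ω·C) = 0 - j3.017e+04 Ω
  Z4: Z = 1/(jωC) = -j/(ω·C) = 0 - j12.32 Ω
  Z5: Z = jωL = j·3098·0.005 = 0 + j15.49 Ω
Step 3 — Bridge requires nodal analysis (the Z5 bridge couples midpoints C and D, so the two paths cannot be reduced to a simple series/parallel combination). Setting node B to ground and injecting 1 A at node A, the 3-node admittance system at A, C, D solves to V_A = Z_AB = 0.6494 + j34.08 Ω = 34.08∠88.9° Ω.
Step 4 — Source phasor: V = 70.5∠-90.0° V = 0 - j70.5 V.
Step 5 — Ohm's law: I = V / Z_total = (0 - j70.5) / (0.6494 + j34.08) = -2.068 - j0.03941 A.
Step 6 — Convert to polar: |I| = 2.068 A, ∠I = -178.9°.

I = 2.068∠-178.9° A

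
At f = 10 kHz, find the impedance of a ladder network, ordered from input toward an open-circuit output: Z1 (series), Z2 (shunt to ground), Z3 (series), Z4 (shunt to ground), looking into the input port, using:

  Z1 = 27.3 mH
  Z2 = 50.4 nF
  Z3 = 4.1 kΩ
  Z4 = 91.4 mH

Step 1 — Angular frequency: ω = 2π·f = 2π·1e+04 = 6.283e+04 rad/s.
Step 2 — Component impedances:
  Z1: Z = jωL = j·6.283e+04·0.0273 = 0 + j1715 Ω
  Z2: Z = 1/(jωC) = -j/(ω·C) = 0 - j315.8 Ω
  Z3: Z = R = 4100 Ω
  Z4: Z = jωL = j·6.283e+04·0.0914 = 0 + j5743 Ω
Step 3 — Ladder network (open output): work backward from the far end, alternating series and parallel combinations. Z_in = 8.838 + j1388 Ω = 1388∠89.6° Ω.

Z = 8.838 + j1388 Ω = 1388∠89.6° Ω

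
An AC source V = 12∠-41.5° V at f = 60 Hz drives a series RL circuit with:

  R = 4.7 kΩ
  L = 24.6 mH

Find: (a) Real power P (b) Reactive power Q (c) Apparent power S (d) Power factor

Step 1 — Angular frequency: ω = 2π·f = 2π·60 = 377 rad/s.
Step 2 — Component impedances:
  R: Z = R = 4700 Ω
  L: Z = jωL = j·377·0.0246 = 0 + j9.274 Ω
Step 3 — Series combination: Z_total = R + L = 4700 + j9.274 Ω = 4700∠0.1° Ω.
Step 4 — Source phasor: V = 12∠-41.5° V = 8.987 - j7.951 V.
Step 5 — Current: I = V / Z = 0.001909 - j0.001696 A = 0.002553∠-41.6° A.
Step 6 — Complex power: S = V·I* = 0.03064 + j6.045e-05 VA.
Step 7 — Real power: P = Re(S) = 0.03064 W.
Step 8 — Reactive power: Q = Im(S) = 6.045e-05 VAR.
Step 9 — Apparent power: |S| = 0.03064 VA.
Step 10 — Power factor: PF = P/|S| = 1 (lagging).

(a) P = 0.03064 W  (b) Q = 6.045e-05 VAR  (c) S = 0.03064 VA  (d) PF = 1 (lagging)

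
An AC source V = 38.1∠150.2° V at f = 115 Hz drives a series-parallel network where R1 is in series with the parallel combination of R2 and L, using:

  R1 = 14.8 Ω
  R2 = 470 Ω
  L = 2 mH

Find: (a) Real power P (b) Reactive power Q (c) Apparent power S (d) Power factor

Step 1 — Angular frequency: ω = 2π·f = 2π·115 = 722.6 rad/s.
Step 2 — Component impedances:
  R1: Z = R = 14.8 Ω
  R2: Z = R = 470 Ω
  L: Z = jωL = j·722.6·0.002 = 0 + j1.445 Ω
Step 3 — Parallel branch: R2 || L = 1/(1/R2 + 1/L) = 0.004443 + j1.445 Ω.
Step 4 — Series with R1: Z_total = R1 + (R2 || L) = 14.8 + j1.445 Ω = 14.87∠5.6° Ω.
Step 5 — Source phasor: V = 38.1∠150.2° V = -33.06 + j18.93 V.
Step 6 — Current: I = V / Z = -2.088 + j1.483 A = 2.561∠144.6° A.
Step 7 — Complex power: S = V·I* = 97.13 + j9.481 VA.
Step 8 — Real power: P = Re(S) = 97.13 W.
Step 9 — Reactive power: Q = Im(S) = 9.481 VAR.
Step 10 — Apparent power: |S| = 97.59 VA.
Step 11 — Power factor: PF = P/|S| = 0.9953 (lagging).

(a) P = 97.13 W  (b) Q = 9.481 VAR  (c) S = 97.59 VA  (d) PF = 0.9953 (lagging)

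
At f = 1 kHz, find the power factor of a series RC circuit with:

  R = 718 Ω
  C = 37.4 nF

Step 1 — Angular frequency: ω = 2π·f = 2π·1000 = 6283 rad/s.
Step 2 — Component impedances:
  R: Z = R = 718 Ω
  C: Z = 1/(jωC) = -j/(ω·C) = 0 - j4255 Ω
Step 3 — Series combination: Z_total = R + C = 718 - j4255 Ω = 4316∠-80.4° Ω.
Step 4 — Power factor: PF = cos(φ) = Re(Z)/|Z| = 718/4316 = 0.1664.
Step 5 — Type: Im(Z) = -4255 ⇒ leading (phase φ = -80.4°).

PF = 0.1664 (leading, φ = -80.4°)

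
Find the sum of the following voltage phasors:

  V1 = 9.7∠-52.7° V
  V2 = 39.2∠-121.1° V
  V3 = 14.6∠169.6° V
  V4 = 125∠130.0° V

Step 1 — Convert each phasor to rectangular form:
  V1 = 9.7·(cos(-52.7°) + j·sin(-52.7°)) = 5.878 - j7.716 V
  V2 = 39.2·(cos(-121.1°) + j·sin(-121.1°)) = -20.25 - j33.57 V
  V3 = 14.6·(cos(169.6°) + j·sin(169.6°)) = -14.36 + j2.636 V
  V4 = 125·(cos(130.0°) + j·sin(130.0°)) = -80.35 + j95.76 V
Step 2 — Sum components: V_total = -109.1 + j57.11 V.
Step 3 — Convert to polar: |V_total| = 123.1 V, ∠V_total = 152.4°.

V_total = 123.1∠152.4° V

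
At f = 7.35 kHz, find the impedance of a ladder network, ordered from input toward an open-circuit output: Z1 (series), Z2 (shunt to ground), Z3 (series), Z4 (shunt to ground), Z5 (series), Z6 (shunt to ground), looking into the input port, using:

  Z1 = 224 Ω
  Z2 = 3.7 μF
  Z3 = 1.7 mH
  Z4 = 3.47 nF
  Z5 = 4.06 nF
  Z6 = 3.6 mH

Step 1 — Angular frequency: ω = 2π·f = 2π·7350 = 4.618e+04 rad/s.
Step 2 — Component impedances:
  Z1: Z = R = 224 Ω
  Z2: Z = 1/(jωC) = -j/(ω·C) = 0 - j5.852 Ω
  Z3: Z = jωL = j·4.618e+04·0.0017 = 0 + j78.51 Ω
  Z4: Z = 1/(jωC) = -j/(ω·C) = 0 - j6240 Ω
  Z5: Z = 1/(jωC) = -j/(ω·C) = 0 - j5333 Ω
  Z6: Z = jωL = j·4.618e+04·0.0036 = 0 + j166.3 Ω
Step 3 — Ladder network (open output): work backward from the far end, alternating series and parallel combinations. Z_in = 224 - j5.84 Ω = 224.1∠-1.5° Ω.

Z = 224 - j5.84 Ω = 224.1∠-1.5° Ω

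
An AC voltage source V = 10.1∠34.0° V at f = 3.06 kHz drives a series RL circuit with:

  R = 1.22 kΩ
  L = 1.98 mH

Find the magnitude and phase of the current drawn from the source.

Step 1 — Angular frequency: ω = 2π·f = 2π·3060 = 1.923e+04 rad/s.
Step 2 — Component impedances:
  R: Z = R = 1220 Ω
  L: Z = jωL = j·1.923e+04·0.00198 = 0 + j38.07 Ω
Step 3 — Series combination: Z_total = R + L = 1220 + j38.07 Ω = 1221∠1.8° Ω.
Step 4 — Source phasor: V = 10.1∠34.0° V = 8.373 + j5.648 V.
Step 5 — Ohm's law: I = V / Z_total = (8.373 + j5.648) / (1220 + j38.07) = 0.007001 + j0.004411 A.
Step 6 — Convert to polar: |I| = 0.008275 A, ∠I = 32.2°.

I = 0.008275∠32.2° A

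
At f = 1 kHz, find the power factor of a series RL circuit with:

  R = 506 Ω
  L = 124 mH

Step 1 — Angular frequency: ω = 2π·f = 2π·1000 = 6283 rad/s.
Step 2 — Component impedances:
  R: Z = R = 506 Ω
  L: Z = jωL = j·6283·0.124 = 0 + j779.1 Ω
Step 3 — Series combination: Z_total = R + L = 506 + j779.1 Ω = 929∠57.0° Ω.
Step 4 — Power factor: PF = cos(φ) = Re(Z)/|Z| = 506/929 = 0.5447.
Step 5 — Type: Im(Z) = 779.1 ⇒ lagging (phase φ = 57.0°).

PF = 0.5447 (lagging, φ = 57.0°)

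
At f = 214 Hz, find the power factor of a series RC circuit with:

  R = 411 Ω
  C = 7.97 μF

Step 1 — Angular frequency: ω = 2π·f = 2π·214 = 1345 rad/s.
Step 2 — Component impedances:
  R: Z = R = 411 Ω
  C: Z = 1/(jωC) = -j/(ω·C) = 0 - j93.31 Ω
Step 3 — Series combination: Z_total = R + C = 411 - j93.31 Ω = 421.5∠-12.8° Ω.
Step 4 — Power factor: PF = cos(φ) = Re(Z)/|Z| = 411/421.46 = 0.9752.
Step 5 — Type: Im(Z) = -93.31 ⇒ leading (phase φ = -12.8°).

PF = 0.9752 (leading, φ = -12.8°)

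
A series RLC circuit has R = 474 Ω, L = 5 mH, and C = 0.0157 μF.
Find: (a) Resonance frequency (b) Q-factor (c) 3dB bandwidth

Step 1 — Resonance condition Im(Z)=0 gives ω₀ = 1/√(LC).
Step 2 — ω₀ = 1/√(0.005·1.57e-08) = 1.129e+05 rad/s.
Step 3 — f₀ = ω₀/(2π) = 1.796e+04 Hz.
Step 4 — Series Q: Q = ω₀L/R = 1.129e+05·0.005/474 = 1.191.
Step 5 — 3dB bandwidth: Δω = ω₀/Q = 9.48e+04 rad/s; BW = Δω/(2π) = 1.509e+04 Hz.

(a) f₀ = 1.796e+04 Hz  (b) Q = 1.191  (c) BW = 1.509e+04 Hz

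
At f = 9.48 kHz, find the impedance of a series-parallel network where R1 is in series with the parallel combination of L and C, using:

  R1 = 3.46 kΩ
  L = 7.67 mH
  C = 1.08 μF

Step 1 — Angular frequency: ω = 2π·f = 2π·9480 = 5.956e+04 rad/s.
Step 2 — Component impedances:
  R1: Z = R = 3460 Ω
  L: Z = jωL = j·5.956e+04·0.00767 = 0 + j456.9 Ω
  C: Z = 1/(jωC) = -j/(ω·C) = 0 - j15.54 Ω
Step 3 — Parallel branch: L || C = 1/(1/L + 1/C) = 0 - j16.09 Ω.
Step 4 — Series with R1: Z_total = R1 + (L || C) = 3460 - j16.09 Ω = 3460∠-0.3° Ω.

Z = 3460 - j16.09 Ω = 3460∠-0.3° Ω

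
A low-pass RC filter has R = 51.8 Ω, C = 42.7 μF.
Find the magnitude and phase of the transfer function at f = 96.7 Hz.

Step 1 — Angular frequency: ω = 2π·96.7 = 607.6 rad/s.
Step 2 — Transfer function: H(jω) = 1/(1 + jωRC).
Step 3 — Denominator: 1 + jωRC = 1 + j·607.6·51.8·4.27e-05 = 1 + j1.344.
Step 4 — H = 0.3564 - j0.4789.
Step 5 — Magnitude: |H| = 0.597 (-4.5 dB); phase: φ = -53.3°.

|H| = 0.597 (-4.5 dB), φ = -53.3°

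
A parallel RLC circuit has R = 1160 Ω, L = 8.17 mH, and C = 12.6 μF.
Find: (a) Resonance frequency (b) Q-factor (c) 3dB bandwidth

Step 1 — Resonance: ω₀ = 1/√(LC) = 1/√(0.00817·1.26e-05) = 3117 rad/s.
Step 2 — f₀ = ω₀/(2π) = 496 Hz.
Step 3 — Parallel Q: Q = R/(ω₀L) = 1160/(3117·0.00817) = 45.55.
Step 4 — Bandwidth: Δω = ω₀/Q = 68.42 rad/s; BW = Δω/(2π) = 10.89 Hz.

(a) f₀ = 496 Hz  (b) Q = 45.55  (c) BW = 10.89 Hz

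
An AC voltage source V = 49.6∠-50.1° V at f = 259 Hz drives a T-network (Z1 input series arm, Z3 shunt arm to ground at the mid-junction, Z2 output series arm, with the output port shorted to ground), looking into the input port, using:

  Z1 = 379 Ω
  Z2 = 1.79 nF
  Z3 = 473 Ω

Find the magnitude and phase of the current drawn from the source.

Step 1 — Angular frequency: ω = 2π·f = 2π·259 = 1627 rad/s.
Step 2 — Component impedances:
  Z1: Z = R = 379 Ω
  Z2: Z = 1/(jωC) = -j/(ω·C) = 0 - j3.433e+05 Ω
  Z3: Z = R = 473 Ω
Step 3 — With the output port shorted to ground, the output series arm Z2 runs from the junction to ground; the shunt arm Z3 also runs from the junction to ground. They appear in parallel: Z3 || Z2 = 473 - j0.6517 Ω.
Step 4 — Series with input arm Z1: Z_in = Z1 + (Z3 || Z2) = 852 - j0.6517 Ω = 852∠-0.0° Ω.
Step 5 — Source phasor: V = 49.6∠-50.1° V = 31.82 - j38.05 V.
Step 6 — Ohm's law: I = V / Z_total = (31.82 - j38.05) / (852 - j0.6517) = 0.03738 - j0.04463 A.
Step 7 — Convert to polar: |I| = 0.05822 A, ∠I = -50.1°.

I = 0.05822∠-50.1° A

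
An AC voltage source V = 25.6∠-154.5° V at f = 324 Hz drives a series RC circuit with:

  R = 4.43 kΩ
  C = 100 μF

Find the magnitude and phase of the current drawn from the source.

Step 1 — Angular frequency: ω = 2π·f = 2π·324 = 2036 rad/s.
Step 2 — Component impedances:
  R: Z = R = 4430 Ω
  C: Z = 1/(jωC) = -j/(ω·C) = 0 - j4.912 Ω
Step 3 — Series combination: Z_total = R + C = 4430 - j4.912 Ω = 4430∠-0.1° Ω.
Step 4 — Source phasor: V = 25.6∠-154.5° V = -23.11 - j11.02 V.
Step 5 — Ohm's law: I = V / Z_total = (-23.11 - j11.02) / (4430 - j4.912) = -0.005213 - j0.002494 A.
Step 6 — Convert to polar: |I| = 0.005779 A, ∠I = -154.4°.

I = 0.005779∠-154.4° A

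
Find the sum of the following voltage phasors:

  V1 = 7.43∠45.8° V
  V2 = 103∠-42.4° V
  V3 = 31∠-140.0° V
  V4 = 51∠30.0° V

Step 1 — Convert each phasor to rectangular form:
  V1 = 7.43·(cos(45.8°) + j·sin(45.8°)) = 5.18 + j5.327 V
  V2 = 103·(cos(-42.4°) + j·sin(-42.4°)) = 76.06 - j69.45 V
  V3 = 31·(cos(-140.0°) + j·sin(-140.0°)) = -23.75 - j19.93 V
  V4 = 51·(cos(30.0°) + j·sin(30.0°)) = 44.17 + j25.5 V
Step 2 — Sum components: V_total = 101.7 - j58.55 V.
Step 3 — Convert to polar: |V_total| = 117.3 V, ∠V_total = -29.9°.

V_total = 117.3∠-29.9° V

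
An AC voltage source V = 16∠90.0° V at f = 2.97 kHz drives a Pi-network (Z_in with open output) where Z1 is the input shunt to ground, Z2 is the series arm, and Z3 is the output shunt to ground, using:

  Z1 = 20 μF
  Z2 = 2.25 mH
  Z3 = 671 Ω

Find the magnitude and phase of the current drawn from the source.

Step 1 — Angular frequency: ω = 2π·f = 2π·2970 = 1.866e+04 rad/s.
Step 2 — Component impedances:
  Z1: Z = 1/(jωC) = -j/(ω·C) = 0 - j2.679 Ω
  Z2: Z = jωL = j·1.866e+04·0.00225 = 0 + j41.99 Ω
  Z3: Z = R = 671 Ω
Step 3 — With open output, the series arm Z2 and the output shunt Z3 appear in series to ground: Z2 + Z3 = 671 + j41.99 Ω.
Step 4 — Parallel with input shunt Z1: Z_in = Z1 || (Z2 + Z3) = 0.01066 - j2.68 Ω = 2.68∠-89.8° Ω.
Step 5 — Source phasor: V = 16∠90.0° V = 0 + j16 V.
Step 6 — Ohm's law: I = V / Z_total = (0 + j16) / (0.01066 - j2.68) = -5.97 + j0.02375 A.
Step 7 — Convert to polar: |I| = 5.97 A, ∠I = 179.8°.

I = 5.97∠179.8° A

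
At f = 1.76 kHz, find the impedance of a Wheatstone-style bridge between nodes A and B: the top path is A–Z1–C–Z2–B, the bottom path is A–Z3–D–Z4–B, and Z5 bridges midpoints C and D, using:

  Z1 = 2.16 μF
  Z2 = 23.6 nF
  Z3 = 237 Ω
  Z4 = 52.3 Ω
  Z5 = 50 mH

Step 1 — Angular frequency: ω = 2π·f = 2π·1760 = 1.106e+04 rad/s.
Step 2 — Component impedances:
  Z1: Z = 1/(jωC) = -j/(ω·C) = 0 - j41.87 Ω
  Z2: Z = 1/(jωC) = -j/(ω·C) = 0 - j3832 Ω
  Z3: Z = R = 237 Ω
  Z4: Z = R = 52.3 Ω
  Z5: Z = jωL = j·1.106e+04·0.05 = 0 + j552.9 Ω
Step 3 — Bridge requires nodal analysis (the Z5 bridge couples midpoints C and D, so the two paths cannot be reduced to a simple series/parallel combination). Setting node B to ground and injecting 1 A at node A, the 3-node admittance system at A, C, D solves to V_A = Z_AB = 259.8 + j73.68 Ω = 270∠15.8° Ω.

Z = 259.8 + j73.68 Ω = 270∠15.8° Ω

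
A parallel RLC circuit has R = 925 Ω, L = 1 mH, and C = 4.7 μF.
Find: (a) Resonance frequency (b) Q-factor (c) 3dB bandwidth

Step 1 — Resonance: ω₀ = 1/√(LC) = 1/√(0.001·4.7e-06) = 1.459e+04 rad/s.
Step 2 — f₀ = ω₀/(2π) = 2322 Hz.
Step 3 — Parallel Q: Q = R/(ω₀L) = 925/(1.459e+04·0.001) = 63.41.
Step 4 — Bandwidth: Δω = ω₀/Q = 230 rad/s; BW = Δω/(2π) = 36.61 Hz.

(a) f₀ = 2322 Hz  (b) Q = 63.41  (c) BW = 36.61 Hz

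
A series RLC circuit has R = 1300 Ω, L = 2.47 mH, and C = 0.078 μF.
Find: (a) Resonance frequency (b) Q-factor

Step 1 — Resonance condition Im(Z)=0 gives ω₀ = 1/√(LC).
Step 2 — ω₀ = 1/√(0.00247·7.8e-08) = 7.205e+04 rad/s.
Step 3 — f₀ = ω₀/(2π) = 1.147e+04 Hz.
Step 4 — Series Q: Q = ω₀L/R = 7.205e+04·0.00247/1300 = 0.1369.

(a) f₀ = 1.147e+04 Hz  (b) Q = 0.1369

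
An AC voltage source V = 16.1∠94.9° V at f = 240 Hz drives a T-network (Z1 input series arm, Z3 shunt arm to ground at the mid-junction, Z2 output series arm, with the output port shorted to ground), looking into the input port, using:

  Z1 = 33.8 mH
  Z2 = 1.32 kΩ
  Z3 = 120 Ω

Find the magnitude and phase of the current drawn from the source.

Step 1 — Angular frequency: ω = 2π·f = 2π·240 = 1508 rad/s.
Step 2 — Component impedances:
  Z1: Z = jωL = j·1508·0.0338 = 0 + j50.97 Ω
  Z2: Z = R = 1320 Ω
  Z3: Z = R = 120 Ω
Step 3 — With the output port shorted to ground, the output series arm Z2 runs from the junction to ground; the shunt arm Z3 also runs from the junction to ground. They appear in parallel: Z3 || Z2 = 110 Ω.
Step 4 — Series with input arm Z1: Z_in = Z1 + (Z3 || Z2) = 110 + j50.97 Ω = 121.2∠24.9° Ω.
Step 5 — Source phasor: V = 16.1∠94.9° V = -1.375 + j16.04 V.
Step 6 — Ohm's law: I = V / Z_total = (-1.375 + j16.04) / (110 + j50.97) = 0.04534 + j0.1248 A.
Step 7 — Convert to polar: |I| = 0.1328 A, ∠I = 70.0°.

I = 0.1328∠70.0° A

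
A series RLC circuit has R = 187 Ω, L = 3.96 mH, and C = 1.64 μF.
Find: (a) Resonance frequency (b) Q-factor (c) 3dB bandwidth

Step 1 — Resonance condition Im(Z)=0 gives ω₀ = 1/√(LC).
Step 2 — ω₀ = 1/√(0.00396·1.64e-06) = 1.241e+04 rad/s.
Step 3 — f₀ = ω₀/(2π) = 1975 Hz.
Step 4 — Series Q: Q = ω₀L/R = 1.241e+04·0.00396/187 = 0.2628.
Step 5 — 3dB bandwidth: Δω = ω₀/Q = 4.722e+04 rad/s; BW = Δω/(2π) = 7516 Hz.

(a) f₀ = 1975 Hz  (b) Q = 0.2628  (c) BW = 7516 Hz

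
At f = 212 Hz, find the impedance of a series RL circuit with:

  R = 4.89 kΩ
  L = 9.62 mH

Step 1 — Angular frequency: ω = 2π·f = 2π·212 = 1332 rad/s.
Step 2 — Component impedances:
  R: Z = R = 4890 Ω
  L: Z = jωL = j·1332·0.00962 = 0 + j12.81 Ω
Step 3 — Series combination: Z_total = R + L = 4890 + j12.81 Ω = 4890∠0.2° Ω.

Z = 4890 + j12.81 Ω = 4890∠0.2° Ω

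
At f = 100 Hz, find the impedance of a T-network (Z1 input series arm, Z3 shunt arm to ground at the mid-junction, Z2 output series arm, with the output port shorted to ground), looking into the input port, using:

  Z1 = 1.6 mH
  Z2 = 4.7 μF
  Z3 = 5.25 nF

Step 1 — Angular frequency: ω = 2π·f = 2π·100 = 628.3 rad/s.
Step 2 — Component impedances:
  Z1: Z = jωL = j·628.3·0.0016 = 0 + j1.005 Ω
  Z2: Z = 1/(jωC) = -j/(ω·C) = 0 - j338.6 Ω
  Z3: Z = 1/(jωC) = -j/(ω·C) = 0 - j3.032e+05 Ω
Step 3 — With the output port shorted to ground, the output series arm Z2 runs from the junction to ground; the shunt arm Z3 also runs from the junction to ground. They appear in parallel: Z3 || Z2 = 0 - j338.2 Ω.
Step 4 — Series with input arm Z1: Z_in = Z1 + (Z3 || Z2) = 0 - j337.2 Ω = 337.2∠-90.0° Ω.

Z = 0 - j337.2 Ω = 337.2∠-90.0° Ω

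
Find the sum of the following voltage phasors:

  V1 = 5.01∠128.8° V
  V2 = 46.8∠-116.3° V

Step 1 — Convert each phasor to rectangular form:
  V1 = 5.01·(cos(128.8°) + j·sin(128.8°)) = -3.139 + j3.904 V
  V2 = 46.8·(cos(-116.3°) + j·sin(-116.3°)) = -20.74 - j41.96 V
Step 2 — Sum components: V_total = -23.88 - j38.05 V.
Step 3 — Convert to polar: |V_total| = 44.92 V, ∠V_total = -122.1°.

V_total = 44.92∠-122.1° V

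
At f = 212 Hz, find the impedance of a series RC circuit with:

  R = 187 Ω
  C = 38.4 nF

Step 1 — Angular frequency: ω = 2π·f = 2π·212 = 1332 rad/s.
Step 2 — Component impedances:
  R: Z = R = 187 Ω
  C: Z = 1/(jωC) = -j/(ω·C) = 0 - j1.955e+04 Ω
Step 3 — Series combination: Z_total = R + C = 187 - j1.955e+04 Ω = 1.955e+04∠-89.5° Ω.

Z = 187 - j1.955e+04 Ω = 1.955e+04∠-89.5° Ω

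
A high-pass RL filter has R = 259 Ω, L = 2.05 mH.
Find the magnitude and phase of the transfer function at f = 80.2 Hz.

Step 1 — Angular frequency: ω = 2π·80.2 = 503.9 rad/s.
Step 2 — Transfer function: H(jω) = jωL/(R + jωL).
Step 3 — Numerator jωL = j·1.033; denominator R + jωL = 259 + j1.033.
Step 4 — H = 1.591e-05 + j0.003988.
Step 5 — Magnitude: |H| = 0.003988 (-48.0 dB); phase: φ = 89.8°.

|H| = 0.003988 (-48.0 dB), φ = 89.8°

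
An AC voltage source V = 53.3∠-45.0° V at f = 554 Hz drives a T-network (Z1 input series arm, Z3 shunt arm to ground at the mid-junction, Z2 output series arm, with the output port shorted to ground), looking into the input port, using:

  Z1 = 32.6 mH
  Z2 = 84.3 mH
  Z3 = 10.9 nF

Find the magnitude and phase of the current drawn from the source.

Step 1 — Angular frequency: ω = 2π·f = 2π·554 = 3481 rad/s.
Step 2 — Component impedances:
  Z1: Z = jωL = j·3481·0.0326 = 0 + j113.5 Ω
  Z2: Z = jωL = j·3481·0.0843 = 0 + j293.4 Ω
  Z3: Z = 1/(jωC) = -j/(ω·C) = 0 - j2.636e+04 Ω
Step 3 — With the output port shorted to ground, the output series arm Z2 runs from the junction to ground; the shunt arm Z3 also runs from the junction to ground. They appear in parallel: Z3 || Z2 = 0 + j296.7 Ω.
Step 4 — Series with input arm Z1: Z_in = Z1 + (Z3 || Z2) = 0 + j410.2 Ω = 410.2∠90.0° Ω.
Step 5 — Source phasor: V = 53.3∠-45.0° V = 37.69 - j37.69 V.
Step 6 — Ohm's law: I = V / Z_total = (37.69 - j37.69) / (0 + j410.2) = -0.09187 - j0.09187 A.
Step 7 — Convert to polar: |I| = 0.1299 A, ∠I = -135.0°.

I = 0.1299∠-135.0° A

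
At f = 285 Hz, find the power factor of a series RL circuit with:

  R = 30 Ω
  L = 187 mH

Step 1 — Angular frequency: ω = 2π·f = 2π·285 = 1791 rad/s.
Step 2 — Component impedances:
  R: Z = R = 30 Ω
  L: Z = jωL = j·1791·0.187 = 0 + j334.9 Ω
Step 3 — Series combination: Z_total = R + L = 30 + j334.9 Ω = 336.2∠84.9° Ω.
Step 4 — Power factor: PF = cos(φ) = Re(Z)/|Z| = 30/336.2 = 0.08923.
Step 5 — Type: Im(Z) = 334.9 ⇒ lagging (phase φ = 84.9°).

PF = 0.08923 (lagging, φ = 84.9°)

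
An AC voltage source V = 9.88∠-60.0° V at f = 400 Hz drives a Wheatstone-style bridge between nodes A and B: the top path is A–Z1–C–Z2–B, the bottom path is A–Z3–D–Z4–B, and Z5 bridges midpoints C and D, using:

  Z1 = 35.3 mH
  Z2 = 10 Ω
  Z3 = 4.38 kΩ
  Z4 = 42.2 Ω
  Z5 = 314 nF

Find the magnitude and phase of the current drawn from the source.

Step 1 — Angular frequency: ω = 2π·f = 2π·400 = 2513 rad/s.
Step 2 — Component impedances:
  Z1: Z = jωL = j·2513·0.0353 = 0 + j88.72 Ω
  Z2: Z = R = 10 Ω
  Z3: Z = R = 4380 Ω
  Z4: Z = R = 42.2 Ω
  Z5: Z = 1/(jωC) = -j/(ω·C) = 0 - j1267 Ω
Step 3 — Bridge requires nodal analysis (the Z5 bridge couples midpoints C and D, so the two paths cannot be reduced to a simple series/parallel combination). Setting node B to ground and injecting 1 A at node A, the 3-node admittance system at A, C, D solves to V_A = Z_AB = 11.73 + j88.21 Ω = 88.98∠82.4° Ω.
Step 4 — Source phasor: V = 9.88∠-60.0° V = 4.94 - j8.556 V.
Step 5 — Ohm's law: I = V / Z_total = (4.94 - j8.556) / (11.73 + j88.21) = -0.088 - j0.0677 A.
Step 6 — Convert to polar: |I| = 0.111 A, ∠I = -142.4°.

I = 0.111∠-142.4° A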